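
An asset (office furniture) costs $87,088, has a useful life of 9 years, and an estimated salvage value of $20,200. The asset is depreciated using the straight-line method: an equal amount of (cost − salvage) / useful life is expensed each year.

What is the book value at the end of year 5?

$49,928

Depreciable base = $87,088 − $20,200 = $66,888.
Annual expense = $66,888 / 9 = $7,432.
End of year 1: book value $79,656.
End of year 2: book value $72,224.
End of year 3: book value $64,792.
End of year 4: book value $57,360.
End of year 5: book value $49,928.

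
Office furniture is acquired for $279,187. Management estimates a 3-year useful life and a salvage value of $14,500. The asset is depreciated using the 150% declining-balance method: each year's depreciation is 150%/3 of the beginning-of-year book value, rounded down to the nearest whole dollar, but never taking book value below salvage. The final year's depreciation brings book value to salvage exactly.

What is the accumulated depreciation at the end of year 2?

$209,390

Depreciable base = $279,187 − $14,500 = $264,687.
Year 1: ⌊$279,187 × 150%/3⌋ = $139,593. Book value $139,594.
Year 2: ⌊$139,594 × 150%/3⌋ = $69,797. Book value $69,797.
Accumulated through year 2 = $279,187 − $69,797 = $209,390.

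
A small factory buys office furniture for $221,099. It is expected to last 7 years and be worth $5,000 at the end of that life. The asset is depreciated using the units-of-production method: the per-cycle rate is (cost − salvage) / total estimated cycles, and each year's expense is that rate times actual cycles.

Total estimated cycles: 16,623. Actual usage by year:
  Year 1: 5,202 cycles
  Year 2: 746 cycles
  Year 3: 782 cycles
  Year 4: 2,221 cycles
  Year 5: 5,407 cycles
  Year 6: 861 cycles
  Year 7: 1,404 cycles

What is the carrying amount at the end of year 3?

Depreciable base = $221,099 − $5,000 = $216,099.
Rate = $216,099 / 16,623 cycles = $13 per cycle.
Year 1: 5,202 × $13 = $67,626. Book value $153,473.
Year 2: 746 × $13 = $9,698. Book value $143,775.
Year 3: 782 × $13 = $10,166. Book value $133,609.

$133,609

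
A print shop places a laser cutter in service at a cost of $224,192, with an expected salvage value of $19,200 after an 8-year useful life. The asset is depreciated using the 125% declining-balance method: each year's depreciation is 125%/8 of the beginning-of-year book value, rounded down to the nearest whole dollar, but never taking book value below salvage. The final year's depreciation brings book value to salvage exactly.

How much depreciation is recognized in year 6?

Depreciable base = $224,192 − $19,200 = $204,992.
Year 1: ⌊$224,192 × 125%/8⌋ = $35,030. Book value $189,162.
Year 2: ⌊$189,162 × 125%/8⌋ = $29,556. Book value $159,606.
Year 3: ⌊$159,606 × 125%/8⌋ = $24,938. Book value $134,668.
Year 4: ⌊$134,668 × 125%/8⌋ = $21,041. Book value $113,627.
Year 5: ⌊$113,627 × 125%/8⌋ = $17,754. Book value $95,873.
Year 6: ⌊$95,873 × 125%/8⌋ = $14,980. Book value $80,893.

$14,980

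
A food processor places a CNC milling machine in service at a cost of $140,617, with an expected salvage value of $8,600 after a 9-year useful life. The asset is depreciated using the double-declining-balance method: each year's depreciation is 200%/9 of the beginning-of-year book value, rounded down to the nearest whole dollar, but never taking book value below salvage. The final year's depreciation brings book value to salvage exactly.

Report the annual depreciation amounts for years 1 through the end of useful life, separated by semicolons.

Depreciable base = $140,617 − $8,600 = $132,017.
Year 1: ⌊$140,617 × 200%/9⌋ = $31,248. Book value $109,369.
Year 2: ⌊$109,369 × 200%/9⌋ = $24,304. Book value $85,065.
Year 3: ⌊$85,065 × 200%/9⌋ = $18,903. Book value $66,162.
Year 4: ⌊$66,162 × 200%/9⌋ = $14,702. Book value $51,460.
Year 5: ⌊$51,460 × 200%/9⌋ = $11,435. Book value $40,025.
Year 6: ⌊$40,025 × 200%/9⌋ = $8,894. Book value $31,131.
Year 7: ⌊$31,131 × 200%/9⌋ = $6,918. Book value $24,213.
Year 8: ⌊$24,213 × 200%/9⌋ = $5,380. Book value $18,833.
Year 9 (final): $18,833 − $8,600 = $10,233. Book value $8,600.

$31,248; $24,304; $18,903; $14,702; $11,435; $8,894; $6,918; $5,380; $10,233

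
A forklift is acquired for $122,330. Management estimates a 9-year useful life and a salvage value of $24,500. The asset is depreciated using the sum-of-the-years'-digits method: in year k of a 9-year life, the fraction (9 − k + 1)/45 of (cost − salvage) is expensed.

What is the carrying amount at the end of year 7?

$31,022

Depreciable base = $122,330 − $24,500 = $97,830.
Sum of the years' digits = 9+8+7+6+5+4+3+2+1 = 45.
Year 1: $97,830 × 9/45 = $19,566. Book value $102,764.
Year 2: $97,830 × 8/45 = $17,392. Book value $85,372.
Year 3: $97,830 × 7/45 = $15,218. Book value $70,154.
Year 4: $97,830 × 6/45 = $13,044. Book value $57,110.
Year 5: $97,830 × 5/45 = $10,870. Book value $46,240.
Year 6: $97,830 × 4/45 = $8,696. Book value $37,544.
Year 7: $97,830 × 3/45 = $6,522. Book value $31,022.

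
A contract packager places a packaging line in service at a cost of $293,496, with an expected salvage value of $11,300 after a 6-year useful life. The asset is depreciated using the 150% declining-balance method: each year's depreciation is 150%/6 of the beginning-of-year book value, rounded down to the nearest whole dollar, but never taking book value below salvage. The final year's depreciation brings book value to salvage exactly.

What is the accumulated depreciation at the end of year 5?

$223,847

Depreciable base = $293,496 − $11,300 = $282,196.
Year 1: ⌊$293,496 × 150%/6⌋ = $73,374. Book value $220,122.
Year 2: ⌊$220,122 × 150%/6⌋ = $55,030. Book value $165,092.
Year 3: ⌊$165,092 × 150%/6⌋ = $41,273. Book value $123,819.
Year 4: ⌊$123,819 × 150%/6⌋ = $30,954. Book value $92,865.
Year 5: ⌊$92,865 × 150%/6⌋ = $23,216. Book value $69,649.
Accumulated through year 5 = $293,496 − $69,649 = $223,847.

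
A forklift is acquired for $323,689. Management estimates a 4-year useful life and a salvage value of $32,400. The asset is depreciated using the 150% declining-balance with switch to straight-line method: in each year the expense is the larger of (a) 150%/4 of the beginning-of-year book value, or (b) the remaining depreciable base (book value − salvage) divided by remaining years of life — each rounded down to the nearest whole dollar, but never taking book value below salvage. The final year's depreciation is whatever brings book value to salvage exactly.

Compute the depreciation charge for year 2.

Depreciable base = $323,689 − $32,400 = $291,289.
Year 1: DB = ⌊$323,689 × 150%/4⌋ = $121,383; SL = ⌊$291,289/4⌋ = $72,822 → take DB $121,383. Book value $202,306.
Year 2: DB = ⌊$202,306 × 150%/4⌋ = $75,864; SL = ⌊$169,906/3⌋ = $56,635 → take DB $75,864. Book value $126,442.

$75,864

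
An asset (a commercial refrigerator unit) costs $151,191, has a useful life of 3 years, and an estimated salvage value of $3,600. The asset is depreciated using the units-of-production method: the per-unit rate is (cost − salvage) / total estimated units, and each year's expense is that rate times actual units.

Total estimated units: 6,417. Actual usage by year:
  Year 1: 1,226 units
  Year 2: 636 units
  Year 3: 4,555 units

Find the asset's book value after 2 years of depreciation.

$108,365

Depreciable base = $151,191 − $3,600 = $147,591.
Rate = $147,591 / 6,417 units = $23 per unit.
Year 1: 1,226 × $23 = $28,198. Book value $122,993.
Year 2: 636 × $23 = $14,628. Book value $108,365.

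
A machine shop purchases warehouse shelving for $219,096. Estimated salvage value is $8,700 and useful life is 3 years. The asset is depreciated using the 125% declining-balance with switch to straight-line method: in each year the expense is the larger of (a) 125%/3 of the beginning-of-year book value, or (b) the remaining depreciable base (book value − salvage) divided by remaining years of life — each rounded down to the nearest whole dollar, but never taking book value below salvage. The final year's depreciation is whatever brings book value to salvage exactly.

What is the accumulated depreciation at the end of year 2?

$150,843

Depreciable base = $219,096 − $8,700 = $210,396.
Year 1: DB = ⌊$219,096 × 125%/3⌋ = $91,290; SL = ⌊$210,396/3⌋ = $70,132 → take DB $91,290. Book value $127,806.
Year 2: DB = ⌊$127,806 × 125%/3⌋ = $53,252; SL = ⌊$119,106/2⌋ = $59,553 → take SL $59,553. Book value $68,253.
Accumulated through year 2 = $219,096 − $68,253 = $150,843.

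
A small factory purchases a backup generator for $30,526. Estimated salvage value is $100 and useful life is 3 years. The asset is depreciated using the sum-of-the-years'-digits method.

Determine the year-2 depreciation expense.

$10,142

Depreciable base = $30,526 − $100 = $30,426.
Sum of the years' digits = 3+2+1 = 6.
Year 1: $30,426 × 3/6 = $15,213. Book value $15,313.
Year 2: $30,426 × 2/6 = $10,142. Book value $5,171.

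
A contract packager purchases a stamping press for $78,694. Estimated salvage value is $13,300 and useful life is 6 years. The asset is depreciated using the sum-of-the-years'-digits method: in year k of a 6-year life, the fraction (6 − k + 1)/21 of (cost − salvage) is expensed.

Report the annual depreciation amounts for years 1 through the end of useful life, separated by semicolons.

$18,684; $15,570; $12,456; $9,342; $6,228; $3,114

Depreciable base = $78,694 − $13,300 = $65,394.
Sum of the years' digits = 6+5+4+3+2+1 = 21.
Year 1: $65,394 × 6/21 = $18,684. Book value $60,010.
Year 2: $65,394 × 5/21 = $15,570. Book value $44,440.
Year 3: $65,394 × 4/21 = $12,456. Book value $31,984.
Year 4: $65,394 × 3/21 = $9,342. Book value $22,642.
Year 5: $65,394 × 2/21 = $6,228. Book value $16,414.
Year 6: $65,394 × 1/21 = $3,114. Book value $13,300.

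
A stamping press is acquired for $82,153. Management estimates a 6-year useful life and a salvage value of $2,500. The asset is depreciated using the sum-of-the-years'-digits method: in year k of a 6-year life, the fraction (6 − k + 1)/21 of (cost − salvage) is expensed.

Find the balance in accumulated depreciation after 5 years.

Depreciable base = $82,153 − $2,500 = $79,653.
Sum of the years' digits = 6+5+4+3+2+1 = 21.
Year 1: $79,653 × 6/21 = $22,758. Book value $59,395.
Year 2: $79,653 × 5/21 = $18,965. Book value $40,430.
Year 3: $79,653 × 4/21 = $15,172. Book value $25,258.
Year 4: $79,653 × 3/21 = $11,379. Book value $13,879.
Year 5: $79,653 × 2/21 = $7,586. Book value $6,293.
Accumulated through year 5 = $82,153 − $6,293 = $75,860.

$75,860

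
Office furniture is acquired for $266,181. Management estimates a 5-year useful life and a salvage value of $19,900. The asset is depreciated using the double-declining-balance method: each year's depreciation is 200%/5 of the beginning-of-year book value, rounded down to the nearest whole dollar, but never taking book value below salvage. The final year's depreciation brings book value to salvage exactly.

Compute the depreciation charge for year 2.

Depreciable base = $266,181 − $19,900 = $246,281.
Year 1: ⌊$266,181 × 200%/5⌋ = $106,472. Book value $159,709.
Year 2: ⌊$159,709 × 200%/5⌋ = $63,883. Book value $95,826.

$63,883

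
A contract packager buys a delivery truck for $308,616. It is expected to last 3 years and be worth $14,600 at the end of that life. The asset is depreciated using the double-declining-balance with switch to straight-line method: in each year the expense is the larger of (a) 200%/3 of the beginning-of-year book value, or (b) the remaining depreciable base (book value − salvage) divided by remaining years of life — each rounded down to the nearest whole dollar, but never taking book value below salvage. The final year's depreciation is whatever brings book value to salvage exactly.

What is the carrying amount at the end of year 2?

$34,291

Depreciable base = $308,616 − $14,600 = $294,016.
Year 1: DB = ⌊$308,616 × 200%/3⌋ = $205,744; SL = ⌊$294,016/3⌋ = $98,005 → take DB $205,744. Book value $102,872.
Year 2: DB = ⌊$102,872 × 200%/3⌋ = $68,581; SL = ⌊$88,272/2⌋ = $44,136 → take DB $68,581. Book value $34,291.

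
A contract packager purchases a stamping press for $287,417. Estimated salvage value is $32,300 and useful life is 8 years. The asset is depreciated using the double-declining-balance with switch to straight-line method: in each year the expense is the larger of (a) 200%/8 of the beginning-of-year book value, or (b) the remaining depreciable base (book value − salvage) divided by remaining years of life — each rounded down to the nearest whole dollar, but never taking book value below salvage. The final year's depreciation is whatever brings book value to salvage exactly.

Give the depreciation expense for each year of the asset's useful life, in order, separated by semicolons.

$71,854; $53,890; $40,418; $30,313; $22,735; $17,051; $12,789; $6,067

Depreciable base = $287,417 − $32,300 = $255,117.
Year 1: DB = ⌊$287,417 × 200%/8⌋ = $71,854; SL = ⌊$255,117/8⌋ = $31,889 → take DB $71,854. Book value $215,563.
Year 2: DB = ⌊$215,563 × 200%/8⌋ = $53,890; SL = ⌊$183,263/7⌋ = $26,180 → take DB $53,890. Book value $161,673.
Year 3: DB = ⌊$161,673 × 200%/8⌋ = $40,418; SL = ⌊$129,373/6⌋ = $21,562 → take DB $40,418. Book value $121,255.
Year 4: DB = ⌊$121,255 × 200%/8⌋ = $30,313; SL = ⌊$88,955/5⌋ = $17,791 → take DB $30,313. Book value $90,942.
Year 5: DB = ⌊$90,942 × 200%/8⌋ = $22,735; SL = ⌊$58,642/4⌋ = $14,660 → take DB $22,735. Book value $68,207.
Year 6: DB = ⌊$68,207 × 200%/8⌋ = $17,051; SL = ⌊$35,907/3⌋ = $11,969 → take DB $17,051. Book value $51,156.
Year 7: DB = ⌊$51,156 × 200%/8⌋ = $12,789; SL = ⌊$18,856/2⌋ = $9,428 → take DB $12,789. Book value $38,367.
Year 8 (final): $38,367 − $32,300 = $6,067. Book value $32,300.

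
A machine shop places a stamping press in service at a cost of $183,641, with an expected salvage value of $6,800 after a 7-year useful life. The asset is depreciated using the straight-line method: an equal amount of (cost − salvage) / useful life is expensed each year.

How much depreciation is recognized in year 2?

$25,263

Depreciable base = $183,641 − $6,800 = $176,841.
Annual expense = $176,841 / 7 = $25,263.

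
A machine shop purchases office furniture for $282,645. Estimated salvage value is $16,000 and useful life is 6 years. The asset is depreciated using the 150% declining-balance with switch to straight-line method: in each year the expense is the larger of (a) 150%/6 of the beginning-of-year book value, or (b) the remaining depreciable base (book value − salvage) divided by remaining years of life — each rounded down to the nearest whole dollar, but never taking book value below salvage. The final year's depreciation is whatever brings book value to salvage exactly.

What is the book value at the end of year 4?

Depreciable base = $282,645 − $16,000 = $266,645.
Year 1: DB = ⌊$282,645 × 150%/6⌋ = $70,661; SL = ⌊$266,645/6⌋ = $44,440 → take DB $70,661. Book value $211,984.
Year 2: DB = ⌊$211,984 × 150%/6⌋ = $52,996; SL = ⌊$195,984/5⌋ = $39,196 → take DB $52,996. Book value $158,988.
Year 3: DB = ⌊$158,988 × 150%/6⌋ = $39,747; SL = ⌊$142,988/4⌋ = $35,747 → take DB $39,747. Book value $119,241.
Year 4: DB = ⌊$119,241 × 150%/6⌋ = $29,810; SL = ⌊$103,241/3⌋ = $34,413 → take SL $34,413. Book value $84,828.

$84,828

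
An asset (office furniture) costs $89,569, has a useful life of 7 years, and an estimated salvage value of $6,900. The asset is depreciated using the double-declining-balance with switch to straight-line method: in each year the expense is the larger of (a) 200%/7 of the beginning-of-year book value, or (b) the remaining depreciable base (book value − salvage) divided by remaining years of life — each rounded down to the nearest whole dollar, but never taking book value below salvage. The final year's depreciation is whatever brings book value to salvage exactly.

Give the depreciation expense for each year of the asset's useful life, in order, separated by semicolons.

$25,591; $18,279; $13,056; $9,326; $6,662; $4,877; $4,878

Depreciable base = $89,569 − $6,900 = $82,669.
Year 1: DB = ⌊$89,569 × 200%/7⌋ = $25,591; SL = ⌊$82,669/7⌋ = $11,809 → take DB $25,591. Book value $63,978.
Year 2: DB = ⌊$63,978 × 200%/7⌋ = $18,279; SL = ⌊$57,078/6⌋ = $9,513 → take DB $18,279. Book value $45,699.
Year 3: DB = ⌊$45,699 × 200%/7⌋ = $13,056; SL = ⌊$38,799/5⌋ = $7,759 → take DB $13,056. Book value $32,643.
Year 4: DB = ⌊$32,643 × 200%/7⌋ = $9,326; SL = ⌊$25,743/4⌋ = $6,435 → take DB $9,326. Book value $23,317.
Year 5: DB = ⌊$23,317 × 200%/7⌋ = $6,662; SL = ⌊$16,417/3⌋ = $5,472 → take DB $6,662. Book value $16,655.
Year 6: DB = ⌊$16,655 × 200%/7⌋ = $4,758; SL = ⌊$9,755/2⌋ = $4,877 → take SL $4,877. Book value $11,778.
Year 7 (final): $11,778 − $6,900 = $4,878. Book value $6,900.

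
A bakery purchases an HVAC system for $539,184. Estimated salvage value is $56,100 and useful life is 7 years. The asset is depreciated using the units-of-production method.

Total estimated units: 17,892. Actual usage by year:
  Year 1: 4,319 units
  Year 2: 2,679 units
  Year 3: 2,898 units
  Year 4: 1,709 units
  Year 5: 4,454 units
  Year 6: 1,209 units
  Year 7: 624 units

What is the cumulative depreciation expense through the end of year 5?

$433,593

Depreciable base = $539,184 − $56,100 = $483,084.
Rate = $483,084 / 17,892 units = $27 per unit.
Year 1: 4,319 × $27 = $116,613. Book value $422,571.
Year 2: 2,679 × $27 = $72,333. Book value $350,238.
Year 3: 2,898 × $27 = $78,246. Book value $271,992.
Year 4: 1,709 × $27 = $46,143. Book value $225,849.
Year 5: 4,454 × $27 = $120,258. Book value $105,591.
Accumulated through year 5 = $539,184 − $105,591 = $433,593.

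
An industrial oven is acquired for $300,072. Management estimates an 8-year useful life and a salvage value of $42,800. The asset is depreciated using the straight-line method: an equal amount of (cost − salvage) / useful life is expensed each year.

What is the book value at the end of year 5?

$139,277

Depreciable base = $300,072 − $42,800 = $257,272.
Annual expense = $257,272 / 8 = $32,159.
End of year 1: book value $267,913.
End of year 2: book value $235,754.
End of year 3: book value $203,595.
End of year 4: book value $171,436.
End of year 5: book value $139,277.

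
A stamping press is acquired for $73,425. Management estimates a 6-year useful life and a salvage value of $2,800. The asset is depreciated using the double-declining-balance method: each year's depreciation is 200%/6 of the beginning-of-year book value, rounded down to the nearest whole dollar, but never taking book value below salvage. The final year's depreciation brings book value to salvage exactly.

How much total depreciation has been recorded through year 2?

$40,791

Depreciable base = $73,425 − $2,800 = $70,625.
Year 1: ⌊$73,425 × 200%/6⌋ = $24,475. Book value $48,950.
Year 2: ⌊$48,950 × 200%/6⌋ = $16,316. Book value $32,634.
Accumulated through year 2 = $73,425 − $32,634 = $40,791.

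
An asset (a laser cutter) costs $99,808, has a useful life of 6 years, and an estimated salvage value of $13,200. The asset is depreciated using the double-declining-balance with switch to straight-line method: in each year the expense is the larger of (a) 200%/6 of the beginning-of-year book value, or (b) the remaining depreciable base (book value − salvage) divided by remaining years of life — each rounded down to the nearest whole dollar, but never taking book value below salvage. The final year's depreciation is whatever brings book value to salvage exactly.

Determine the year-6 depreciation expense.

$0

Depreciable base = $99,808 − $13,200 = $86,608.
Year 1: DB = ⌊$99,808 × 200%/6⌋ = $33,269; SL = ⌊$86,608/6⌋ = $14,434 → take DB $33,269. Book value $66,539.
Year 2: DB = ⌊$66,539 × 200%/6⌋ = $22,179; SL = ⌊$53,339/5⌋ = $10,667 → take DB $22,179. Book value $44,360.
Year 3: DB = ⌊$44,360 × 200%/6⌋ = $14,786; SL = ⌊$31,160/4⌋ = $7,790 → take DB $14,786. Book value $29,574.
Year 4: DB = ⌊$29,574 × 200%/6⌋ = $9,858; SL = ⌊$16,374/3⌋ = $5,458 → take DB $9,858. Book value $19,716.
Year 5: DB = ⌊$19,716 × 200%/6⌋ = $6,572; SL = ⌊$6,516/2⌋ = $3,258 → take DB $6,572, capped at $6,516. Book value $13,200.
Year 6 (final): $13,200 − $13,200 = $0. Book value $13,200.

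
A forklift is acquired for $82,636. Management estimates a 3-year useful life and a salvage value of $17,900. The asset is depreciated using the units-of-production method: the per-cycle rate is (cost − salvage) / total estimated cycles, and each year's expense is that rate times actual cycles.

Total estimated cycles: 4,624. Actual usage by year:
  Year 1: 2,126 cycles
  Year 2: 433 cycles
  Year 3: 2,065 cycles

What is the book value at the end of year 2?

Depreciable base = $82,636 − $17,900 = $64,736.
Rate = $64,736 / 4,624 cycles = $14 per cycle.
Year 1: 2,126 × $14 = $29,764. Book value $52,872.
Year 2: 433 × $14 = $6,062. Book value $46,810.

$46,810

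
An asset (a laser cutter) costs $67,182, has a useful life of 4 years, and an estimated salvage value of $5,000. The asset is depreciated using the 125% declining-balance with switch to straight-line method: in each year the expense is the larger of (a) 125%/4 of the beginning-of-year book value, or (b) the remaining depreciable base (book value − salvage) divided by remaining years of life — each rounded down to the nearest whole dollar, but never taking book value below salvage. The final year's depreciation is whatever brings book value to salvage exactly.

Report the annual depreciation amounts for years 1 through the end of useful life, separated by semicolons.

Depreciable base = $67,182 − $5,000 = $62,182.
Year 1: DB = ⌊$67,182 × 125%/4⌋ = $20,994; SL = ⌊$62,182/4⌋ = $15,545 → take DB $20,994. Book value $46,188.
Year 2: DB = ⌊$46,188 × 125%/4⌋ = $14,433; SL = ⌊$41,188/3⌋ = $13,729 → take DB $14,433. Book value $31,755.
Year 3: DB = ⌊$31,755 × 125%/4⌋ = $9,923; SL = ⌊$26,755/2⌋ = $13,377 → take SL $13,377. Book value $18,378.
Year 4 (final): $18,378 − $5,000 = $13,378. Book value $5,000.

$20,994; $14,433; $13,377; $13,378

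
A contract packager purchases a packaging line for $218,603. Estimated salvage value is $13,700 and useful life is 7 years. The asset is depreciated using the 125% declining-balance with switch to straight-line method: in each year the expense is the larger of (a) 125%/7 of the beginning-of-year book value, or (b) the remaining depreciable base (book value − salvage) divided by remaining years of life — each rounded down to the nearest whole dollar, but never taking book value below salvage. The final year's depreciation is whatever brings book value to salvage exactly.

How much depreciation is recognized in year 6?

Depreciable base = $218,603 − $13,700 = $204,903.
Year 1: DB = ⌊$218,603 × 125%/7⌋ = $39,036; SL = ⌊$204,903/7⌋ = $29,271 → take DB $39,036. Book value $179,567.
Year 2: DB = ⌊$179,567 × 125%/7⌋ = $32,065; SL = ⌊$165,867/6⌋ = $27,644 → take DB $32,065. Book value $147,502.
Year 3: DB = ⌊$147,502 × 125%/7⌋ = $26,339; SL = ⌊$133,802/5⌋ = $26,760 → take SL $26,760. Book value $120,742.
Year 4: DB = ⌊$120,742 × 125%/7⌋ = $21,561; SL = ⌊$107,042/4⌋ = $26,760 → take SL $26,760. Book value $93,982.
Year 5: DB = ⌊$93,982 × 125%/7⌋ = $16,782; SL = ⌊$80,282/3⌋ = $26,760 → take SL $26,760. Book value $67,222.
Year 6: DB = ⌊$67,222 × 125%/7⌋ = $12,003; SL = ⌊$53,522/2⌋ = $26,761 → take SL $26,761. Book value $40,461.

$26,761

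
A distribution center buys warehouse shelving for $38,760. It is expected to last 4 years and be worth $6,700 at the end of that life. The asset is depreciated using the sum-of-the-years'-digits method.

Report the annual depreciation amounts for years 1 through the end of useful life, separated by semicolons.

$12,824; $9,618; $6,412; $3,206

Depreciable base = $38,760 − $6,700 = $32,060.
Sum of the years' digits = 4+3+2+1 = 10.
Year 1: $32,060 × 4/10 = $12,824. Book value $25,936.
Year 2: $32,060 × 3/10 = $9,618. Book value $16,318.
Year 3: $32,060 × 2/10 = $6,412. Book value $9,906.
Year 4: $32,060 × 1/10 = $3,206. Book value $6,700.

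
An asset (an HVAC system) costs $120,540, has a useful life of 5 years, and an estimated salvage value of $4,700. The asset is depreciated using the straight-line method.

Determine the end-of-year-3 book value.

Depreciable base = $120,540 − $4,700 = $115,840.
Annual expense = $115,840 / 5 = $23,168.
End of year 1: book value $97,372.
End of year 2: book value $74,204.
End of year 3: book value $51,036.

$51,036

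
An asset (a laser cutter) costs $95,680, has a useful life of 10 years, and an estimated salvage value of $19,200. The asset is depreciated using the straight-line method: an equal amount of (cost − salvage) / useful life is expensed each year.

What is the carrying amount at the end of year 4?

$65,088

Depreciable base = $95,680 − $19,200 = $76,480.
Annual expense = $76,480 / 10 = $7,648.
End of year 1: book value $88,032.
End of year 2: book value $80,384.
End of year 3: book value $72,736.
End of year 4: book value $65,088.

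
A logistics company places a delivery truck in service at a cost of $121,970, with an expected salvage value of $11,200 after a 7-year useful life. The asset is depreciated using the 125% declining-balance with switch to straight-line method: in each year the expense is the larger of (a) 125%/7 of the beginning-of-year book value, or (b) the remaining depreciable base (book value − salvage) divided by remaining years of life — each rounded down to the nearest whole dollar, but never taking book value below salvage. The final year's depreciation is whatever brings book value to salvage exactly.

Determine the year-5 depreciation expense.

Depreciable base = $121,970 − $11,200 = $110,770.
Year 1: DB = ⌊$121,970 × 125%/7⌋ = $21,780; SL = ⌊$110,770/7⌋ = $15,824 → take DB $21,780. Book value $100,190.
Year 2: DB = ⌊$100,190 × 125%/7⌋ = $17,891; SL = ⌊$88,990/6⌋ = $14,831 → take DB $17,891. Book value $82,299.
Year 3: DB = ⌊$82,299 × 125%/7⌋ = $14,696; SL = ⌊$71,099/5⌋ = $14,219 → take DB $14,696. Book value $67,603.
Year 4: DB = ⌊$67,603 × 125%/7⌋ = $12,071; SL = ⌊$56,403/4⌋ = $14,100 → take SL $14,100. Book value $53,503.
Year 5: DB = ⌊$53,503 × 125%/7⌋ = $9,554; SL = ⌊$42,303/3⌋ = $14,101 → take SL $14,101. Book value $39,402.

$14,101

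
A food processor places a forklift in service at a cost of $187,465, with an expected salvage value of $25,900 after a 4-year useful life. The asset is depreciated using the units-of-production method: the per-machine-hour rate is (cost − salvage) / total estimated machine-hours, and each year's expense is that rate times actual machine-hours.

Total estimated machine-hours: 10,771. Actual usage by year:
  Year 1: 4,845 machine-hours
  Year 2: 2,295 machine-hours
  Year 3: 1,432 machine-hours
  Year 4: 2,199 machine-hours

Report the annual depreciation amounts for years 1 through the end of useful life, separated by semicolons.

Depreciable base = $187,465 − $25,900 = $161,565.
Rate = $161,565 / 10,771 machine-hours = $15 per machine-hour.
Year 1: 4,845 × $15 = $72,675. Book value $114,790.
Year 2: 2,295 × $15 = $34,425. Book value $80,365.
Year 3: 1,432 × $15 = $21,480. Book value $58,885.
Year 4: 2,199 × $15 = $32,985. Book value $25,900.

$72,675; $34,425; $21,480; $32,985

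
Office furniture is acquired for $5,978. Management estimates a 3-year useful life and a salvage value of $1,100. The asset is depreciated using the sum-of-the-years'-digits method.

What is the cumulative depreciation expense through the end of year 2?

Depreciable base = $5,978 − $1,100 = $4,878.
Sum of the years' digits = 3+2+1 = 6.
Year 1: $4,878 × 3/6 = $2,439. Book value $3,539.
Year 2: $4,878 × 2/6 = $1,626. Book value $1,913.
Accumulated through year 2 = $5,978 − $1,913 = $4,065.

$4,065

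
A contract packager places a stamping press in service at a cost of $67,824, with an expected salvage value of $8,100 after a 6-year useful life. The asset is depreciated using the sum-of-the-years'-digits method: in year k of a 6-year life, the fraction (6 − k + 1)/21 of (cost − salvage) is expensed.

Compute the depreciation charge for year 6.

Depreciable base = $67,824 − $8,100 = $59,724.
Sum of the years' digits = 6+5+4+3+2+1 = 21.
Year 1: $59,724 × 6/21 = $17,064. Book value $50,760.
Year 2: $59,724 × 5/21 = $14,220. Book value $36,540.
Year 3: $59,724 × 4/21 = $11,376. Book value $25,164.
Year 4: $59,724 × 3/21 = $8,532. Book value $16,632.
Year 5: $59,724 × 2/21 = $5,688. Book value $10,944.
Year 6: $59,724 × 1/21 = $2,844. Book value $8,100.

$2,844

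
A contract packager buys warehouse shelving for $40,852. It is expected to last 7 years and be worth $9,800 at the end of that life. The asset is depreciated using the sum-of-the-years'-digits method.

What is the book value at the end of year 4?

Depreciable base = $40,852 − $9,800 = $31,052.
Sum of the years' digits = 7+6+5+4+3+2+1 = 28.
Year 1: $31,052 × 7/28 = $7,763. Book value $33,089.
Year 2: $31,052 × 6/28 = $6,654. Book value $26,435.
Year 3: $31,052 × 5/28 = $5,545. Book value $20,890.
Year 4: $31,052 × 4/28 = $4,436. Book value $16,454.

$16,454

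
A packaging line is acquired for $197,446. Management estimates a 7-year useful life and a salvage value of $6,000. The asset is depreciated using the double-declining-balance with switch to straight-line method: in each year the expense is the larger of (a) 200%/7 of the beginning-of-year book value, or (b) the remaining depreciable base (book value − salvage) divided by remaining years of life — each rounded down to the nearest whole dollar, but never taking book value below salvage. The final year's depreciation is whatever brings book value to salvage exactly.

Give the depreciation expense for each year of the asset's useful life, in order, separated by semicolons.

Depreciable base = $197,446 − $6,000 = $191,446.
Year 1: DB = ⌊$197,446 × 200%/7⌋ = $56,413; SL = ⌊$191,446/7⌋ = $27,349 → take DB $56,413. Book value $141,033.
Year 2: DB = ⌊$141,033 × 200%/7⌋ = $40,295; SL = ⌊$135,033/6⌋ = $22,505 → take DB $40,295. Book value $100,738.
Year 3: DB = ⌊$100,738 × 200%/7⌋ = $28,782; SL = ⌊$94,738/5⌋ = $18,947 → take DB $28,782. Book value $71,956.
Year 4: DB = ⌊$71,956 × 200%/7⌋ = $20,558; SL = ⌊$65,956/4⌋ = $16,489 → take DB $20,558. Book value $51,398.
Year 5: DB = ⌊$51,398 × 200%/7⌋ = $14,685; SL = ⌊$45,398/3⌋ = $15,132 → take SL $15,132. Book value $36,266.
Year 6: DB = ⌊$36,266 × 200%/7⌋ = $10,361; SL = ⌊$30,266/2⌋ = $15,133 → take SL $15,133. Book value $21,133.
Year 7 (final): $21,133 − $6,000 = $15,133. Book value $6,000.

$56,413; $40,295; $28,782; $20,558; $15,132; $15,133; $15,133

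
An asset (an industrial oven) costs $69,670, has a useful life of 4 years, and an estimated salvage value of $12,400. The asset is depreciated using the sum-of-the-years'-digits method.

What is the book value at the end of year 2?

$29,581

Depreciable base = $69,670 − $12,400 = $57,270.
Sum of the years' digits = 4+3+2+1 = 10.
Year 1: $57,270 × 4/10 = $22,908. Book value $46,762.
Year 2: $57,270 × 3/10 = $17,181. Book value $29,581.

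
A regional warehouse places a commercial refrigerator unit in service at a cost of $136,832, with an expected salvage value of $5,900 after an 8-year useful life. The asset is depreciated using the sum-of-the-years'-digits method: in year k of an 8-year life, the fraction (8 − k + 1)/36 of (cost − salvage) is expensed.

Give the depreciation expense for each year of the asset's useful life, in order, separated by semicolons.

$29,096; $25,459; $21,822; $18,185; $14,548; $10,911; $7,274; $3,637

Depreciable base = $136,832 − $5,900 = $130,932.
Sum of the years' digits = 8+7+6+5+4+3+2+1 = 36.
Year 1: $130,932 × 8/36 = $29,096. Book value $107,736.
Year 2: $130,932 × 7/36 = $25,459. Book value $82,277.
Year 3: $130,932 × 6/36 = $21,822. Book value $60,455.
Year 4: $130,932 × 5/36 = $18,185. Book value $42,270.
Year 5: $130,932 × 4/36 = $14,548. Book value $27,722.
Year 6: $130,932 × 3/36 = $10,911. Book value $16,811.
Year 7: $130,932 × 2/36 = $7,274. Book value $9,537.
Year 8: $130,932 × 1/36 = $3,637. Book value $5,900.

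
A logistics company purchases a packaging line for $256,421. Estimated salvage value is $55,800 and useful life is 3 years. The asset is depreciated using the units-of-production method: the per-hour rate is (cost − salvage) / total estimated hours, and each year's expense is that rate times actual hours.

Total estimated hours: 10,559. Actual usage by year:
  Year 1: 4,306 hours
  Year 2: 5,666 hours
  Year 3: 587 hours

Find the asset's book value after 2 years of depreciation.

$66,953

Depreciable base = $256,421 − $55,800 = $200,621.
Rate = $200,621 / 10,559 hours = $19 per hour.
Year 1: 4,306 × $19 = $81,814. Book value $174,607.
Year 2: 5,666 × $19 = $107,654. Book value $66,953.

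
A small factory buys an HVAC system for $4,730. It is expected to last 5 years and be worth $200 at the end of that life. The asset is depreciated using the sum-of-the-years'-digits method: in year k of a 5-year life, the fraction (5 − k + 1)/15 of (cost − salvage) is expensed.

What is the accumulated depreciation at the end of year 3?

$3,624

Depreciable base = $4,730 − $200 = $4,530.
Sum of the years' digits = 5+4+3+2+1 = 15.
Year 1: $4,530 × 5/15 = $1,510. Book value $3,220.
Year 2: $4,530 × 4/15 = $1,208. Book value $2,012.
Year 3: $4,530 × 3/15 = $906. Book value $1,106.
Accumulated through year 3 = $4,730 − $1,106 = $3,624.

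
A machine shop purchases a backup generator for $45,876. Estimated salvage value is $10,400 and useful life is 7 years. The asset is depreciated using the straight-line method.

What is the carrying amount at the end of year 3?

Depreciable base = $45,876 − $10,400 = $35,476.
Annual expense = $35,476 / 7 = $5,068.
End of year 1: book value $40,808.
End of year 2: book value $35,740.
End of year 3: book value $30,672.

$30,672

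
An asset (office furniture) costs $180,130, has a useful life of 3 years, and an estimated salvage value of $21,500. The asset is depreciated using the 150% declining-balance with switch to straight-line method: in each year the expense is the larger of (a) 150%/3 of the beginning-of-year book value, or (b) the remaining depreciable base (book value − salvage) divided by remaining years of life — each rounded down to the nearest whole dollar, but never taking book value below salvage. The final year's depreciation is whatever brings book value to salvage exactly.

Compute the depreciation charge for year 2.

Depreciable base = $180,130 − $21,500 = $158,630.
Year 1: DB = ⌊$180,130 × 150%/3⌋ = $90,065; SL = ⌊$158,630/3⌋ = $52,876 → take DB $90,065. Book value $90,065.
Year 2: DB = ⌊$90,065 × 150%/3⌋ = $45,032; SL = ⌊$68,565/2⌋ = $34,282 → take DB $45,032. Book value $45,033.

$45,032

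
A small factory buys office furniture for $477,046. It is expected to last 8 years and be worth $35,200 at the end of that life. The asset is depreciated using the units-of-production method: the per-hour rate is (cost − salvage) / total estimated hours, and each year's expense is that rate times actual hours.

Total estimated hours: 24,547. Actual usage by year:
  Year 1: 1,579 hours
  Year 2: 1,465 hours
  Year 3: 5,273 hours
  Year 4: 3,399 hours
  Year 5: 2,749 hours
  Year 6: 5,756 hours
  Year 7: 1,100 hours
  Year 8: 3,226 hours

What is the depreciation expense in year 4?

$61,182

Depreciable base = $477,046 − $35,200 = $441,846.
Rate = $441,846 / 24,547 hours = $18 per hour.
Year 1: 1,579 × $18 = $28,422. Book value $448,624.
Year 2: 1,465 × $18 = $26,370. Book value $422,254.
Year 3: 5,273 × $18 = $94,914. Book value $327,340.
Year 4: 3,399 × $18 = $61,182. Book value $266,158.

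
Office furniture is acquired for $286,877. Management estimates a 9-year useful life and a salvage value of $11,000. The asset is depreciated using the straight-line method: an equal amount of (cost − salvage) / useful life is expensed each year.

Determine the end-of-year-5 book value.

Depreciable base = $286,877 − $11,000 = $275,877.
Annual expense = $275,877 / 9 = $30,653.
End of year 1: book value $256,224.
End of year 2: book value $225,571.
End of year 3: book value $194,918.
End of year 4: book value $164,265.
End of year 5: book value $133,612.

$133,612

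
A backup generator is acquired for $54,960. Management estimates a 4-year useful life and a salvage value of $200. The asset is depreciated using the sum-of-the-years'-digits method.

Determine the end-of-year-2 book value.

Depreciable base = $54,960 − $200 = $54,760.
Sum of the years' digits = 4+3+2+1 = 10.
Year 1: $54,760 × 4/10 = $21,904. Book value $33,056.
Year 2: $54,760 × 3/10 = $16,428. Book value $16,628.

$16,628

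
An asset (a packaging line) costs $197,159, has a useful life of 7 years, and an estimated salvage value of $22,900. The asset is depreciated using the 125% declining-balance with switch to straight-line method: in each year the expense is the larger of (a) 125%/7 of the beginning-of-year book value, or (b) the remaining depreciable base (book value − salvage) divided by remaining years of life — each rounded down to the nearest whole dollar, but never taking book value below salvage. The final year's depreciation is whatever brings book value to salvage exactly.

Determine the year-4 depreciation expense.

$21,594

Depreciable base = $197,159 − $22,900 = $174,259.
Year 1: DB = ⌊$197,159 × 125%/7⌋ = $35,206; SL = ⌊$174,259/7⌋ = $24,894 → take DB $35,206. Book value $161,953.
Year 2: DB = ⌊$161,953 × 125%/7⌋ = $28,920; SL = ⌊$139,053/6⌋ = $23,175 → take DB $28,920. Book value $133,033.
Year 3: DB = ⌊$133,033 × 125%/7⌋ = $23,755; SL = ⌊$110,133/5⌋ = $22,026 → take DB $23,755. Book value $109,278.
Year 4: DB = ⌊$109,278 × 125%/7⌋ = $19,513; SL = ⌊$86,378/4⌋ = $21,594 → take SL $21,594. Book value $87,684.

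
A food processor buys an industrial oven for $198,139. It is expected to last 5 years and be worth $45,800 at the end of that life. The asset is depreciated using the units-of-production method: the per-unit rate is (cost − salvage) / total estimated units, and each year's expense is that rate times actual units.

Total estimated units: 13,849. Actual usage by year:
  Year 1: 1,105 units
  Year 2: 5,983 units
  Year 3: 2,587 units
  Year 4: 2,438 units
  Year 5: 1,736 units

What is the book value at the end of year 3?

$91,714

Depreciable base = $198,139 − $45,800 = $152,339.
Rate = $152,339 / 13,849 units = $11 per unit.
Year 1: 1,105 × $11 = $12,155. Book value $185,984.
Year 2: 5,983 × $11 = $65,813. Book value $120,171.
Year 3: 2,587 × $11 = $28,457. Book value $91,714.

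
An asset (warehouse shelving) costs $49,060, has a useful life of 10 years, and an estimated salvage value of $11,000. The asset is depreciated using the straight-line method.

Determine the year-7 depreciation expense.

Depreciable base = $49,060 − $11,000 = $38,060.
Annual expense = $38,060 / 10 = $3,806.

$3,806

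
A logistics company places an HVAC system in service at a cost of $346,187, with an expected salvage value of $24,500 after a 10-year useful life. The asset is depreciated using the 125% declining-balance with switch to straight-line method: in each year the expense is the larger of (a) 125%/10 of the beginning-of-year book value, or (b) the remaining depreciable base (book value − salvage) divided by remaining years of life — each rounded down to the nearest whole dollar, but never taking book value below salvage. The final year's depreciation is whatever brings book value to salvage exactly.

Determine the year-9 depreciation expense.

$29,632

Depreciable base = $346,187 − $24,500 = $321,687.
Year 1: DB = ⌊$346,187 × 125%/10⌋ = $43,273; SL = ⌊$321,687/10⌋ = $32,168 → take DB $43,273. Book value $302,914.
Year 2: DB = ⌊$302,914 × 125%/10⌋ = $37,864; SL = ⌊$278,414/9⌋ = $30,934 → take DB $37,864. Book value $265,050.
Year 3: DB = ⌊$265,050 × 125%/10⌋ = $33,131; SL = ⌊$240,550/8⌋ = $30,068 → take DB $33,131. Book value $231,919.
Year 4: DB = ⌊$231,919 × 125%/10⌋ = $28,989; SL = ⌊$207,419/7⌋ = $29,631 → take SL $29,631. Book value $202,288.
Year 5: DB = ⌊$202,288 × 125%/10⌋ = $25,286; SL = ⌊$177,788/6⌋ = $29,631 → take SL $29,631. Book value $172,657.
Year 6: DB = ⌊$172,657 × 125%/10⌋ = $21,582; SL = ⌊$148,157/5⌋ = $29,631 → take SL $29,631. Book value $143,026.
Year 7: DB = ⌊$143,026 × 125%/10⌋ = $17,878; SL = ⌊$118,526/4⌋ = $29,631 → take SL $29,631. Book value $113,395.
Year 8: DB = ⌊$113,395 × 125%/10⌋ = $14,174; SL = ⌊$88,895/3⌋ = $29,631 → take SL $29,631. Book value $83,764.
Year 9: DB = ⌊$83,764 × 125%/10⌋ = $10,470; SL = ⌊$59,264/2⌋ = $29,632 → take SL $29,632. Book value $54,132.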